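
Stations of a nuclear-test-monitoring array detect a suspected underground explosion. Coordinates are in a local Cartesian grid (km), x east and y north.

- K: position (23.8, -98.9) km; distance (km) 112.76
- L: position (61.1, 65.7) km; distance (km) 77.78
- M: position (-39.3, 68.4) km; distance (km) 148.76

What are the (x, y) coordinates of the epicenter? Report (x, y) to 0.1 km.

Circle about each station: (x − 23.8)² + (y + 98.9)² = 112.76²; (x − 61.1)² + (y − 65.7)² = 77.78²; (x + 39.3)² + (y − 68.4)² = 148.76².
Subtracting pairs of circle equations eliminates x²+y² and gives linear equations (the radical axes):
74.6 x + 329.2 y = 4367.14
-126.2 x + 334.6 y = -13539.32
Solving the 2×2 system: x ≈ 89.0, y ≈ -6.9 km.

x ≈ 89.0 km, y ≈ -6.9 km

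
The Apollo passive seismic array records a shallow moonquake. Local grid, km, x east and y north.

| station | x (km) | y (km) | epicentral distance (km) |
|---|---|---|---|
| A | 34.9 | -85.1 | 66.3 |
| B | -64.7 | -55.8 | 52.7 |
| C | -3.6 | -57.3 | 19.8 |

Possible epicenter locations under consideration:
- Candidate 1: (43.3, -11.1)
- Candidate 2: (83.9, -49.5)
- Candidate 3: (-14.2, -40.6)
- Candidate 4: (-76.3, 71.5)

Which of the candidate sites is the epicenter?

Candidate 3

For each candidate, compare |candidate − station| to the reported distance:
Candidate 1: residuals A 8.2, B 64.2, C 46.0 → max 64.2 km
Candidate 2: residuals A 5.7, B 96.0, C 68.0 → max 96.0 km
Candidate 3: residuals A 0.0, B 0.0, C 0.0 → max 0.0 km
Candidate 4: residuals A 125.8, B 75.1, C 128.1 → max 128.1 km
Only Candidate 3 has all residuals ≈ 0.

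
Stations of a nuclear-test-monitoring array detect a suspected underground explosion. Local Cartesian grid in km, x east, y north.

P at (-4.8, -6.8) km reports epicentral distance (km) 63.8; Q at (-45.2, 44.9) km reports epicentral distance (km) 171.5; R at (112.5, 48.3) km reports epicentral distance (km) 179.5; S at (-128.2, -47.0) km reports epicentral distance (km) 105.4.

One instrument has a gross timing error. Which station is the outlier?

Solve using three stations at a time. Using P, R, S (subtract circle equations pairwise → linear system) gives (x, y) ≈ (-24.9, -67.0).
Distances from that point to each station vs reported:
  P: calculated 63.5 vs reported 63.8 → residual 0.3 km
  Q: calculated 113.8 vs reported 171.5 → residual 57.7 km
  R: calculated 179.4 vs reported 179.5 → residual 0.1 km
  S: calculated 105.2 vs reported 105.4 → residual 0.2 km
P, R, S are mutually consistent (residuals ≈ 0); Q is off by 57.7 km.

Q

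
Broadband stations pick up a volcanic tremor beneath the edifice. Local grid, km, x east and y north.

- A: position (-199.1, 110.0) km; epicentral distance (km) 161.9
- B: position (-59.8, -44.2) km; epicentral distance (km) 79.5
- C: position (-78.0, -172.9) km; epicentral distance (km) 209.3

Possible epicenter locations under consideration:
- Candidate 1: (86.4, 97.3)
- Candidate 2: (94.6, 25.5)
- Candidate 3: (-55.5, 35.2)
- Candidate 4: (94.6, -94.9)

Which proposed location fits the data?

Candidate 3

For each candidate, compare |candidate − station| to the reported distance:
Candidate 1: residuals A 123.9, B 124.0, C 107.0 → max 124.0 km
Candidate 2: residuals A 143.7, B 89.9, C 53.7 → max 143.7 km
Candidate 3: residuals A 0.0, B 0.0, C 0.0 → max 0.0 km
Candidate 4: residuals A 196.2, B 83.0, C 19.9 → max 196.2 km
Only Candidate 3 has all residuals ≈ 0.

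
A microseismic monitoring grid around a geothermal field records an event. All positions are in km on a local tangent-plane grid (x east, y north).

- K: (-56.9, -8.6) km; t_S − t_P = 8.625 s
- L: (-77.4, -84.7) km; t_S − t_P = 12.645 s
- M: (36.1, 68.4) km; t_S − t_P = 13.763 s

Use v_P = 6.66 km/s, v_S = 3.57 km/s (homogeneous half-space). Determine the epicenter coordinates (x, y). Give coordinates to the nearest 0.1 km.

Distance from S−P lag: d = Δt · v_P v_S / (v_P − v_S) = Δt · (6.66·3.57)/(6.66−3.57) ≈ 7.6946·Δt.
So d_K = 66.37, d_L = 97.30, d_M = 105.90 km.
Circle about each station: (x + 56.9)² + (y + 8.6)² = 66.37²; (x + 77.4)² + (y + 84.7)² = 97.30²; (x − 36.1)² + (y − 68.4)² = 105.90².
Subtracting pairs of circle equations eliminates x²+y² and gives linear equations (the radical axes):
-41.0 x − 152.2 y = 4790.97
186.0 x + 154.0 y = -4139.63
Solving the 2×2 system: x ≈ 4.9, y ≈ -32.8 km.

4.9 km east, -32.8 km north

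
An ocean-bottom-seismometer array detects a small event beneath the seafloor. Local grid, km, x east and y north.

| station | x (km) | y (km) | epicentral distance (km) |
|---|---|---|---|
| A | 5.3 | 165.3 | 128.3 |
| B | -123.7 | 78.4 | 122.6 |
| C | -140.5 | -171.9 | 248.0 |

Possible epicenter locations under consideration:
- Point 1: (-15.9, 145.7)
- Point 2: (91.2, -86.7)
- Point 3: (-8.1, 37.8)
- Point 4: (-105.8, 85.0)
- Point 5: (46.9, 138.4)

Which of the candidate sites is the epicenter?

For each candidate, compare |candidate − station| to the reported distance:
Point 1: residuals A 99.4, B 4.5, C 93.2 → max 99.4 km
Point 2: residuals A 137.9, B 148.4, C 1.1 → max 148.4 km
Point 3: residuals A 0.1, B 0.1, C 0.0 → max 0.1 km
Point 4: residuals A 8.8, B 103.5, C 11.2 → max 103.5 km
Point 5: residuals A 78.8, B 58.2, C 114.5 → max 114.5 km
Only Point 3 has all residuals ≈ 0.

Point 3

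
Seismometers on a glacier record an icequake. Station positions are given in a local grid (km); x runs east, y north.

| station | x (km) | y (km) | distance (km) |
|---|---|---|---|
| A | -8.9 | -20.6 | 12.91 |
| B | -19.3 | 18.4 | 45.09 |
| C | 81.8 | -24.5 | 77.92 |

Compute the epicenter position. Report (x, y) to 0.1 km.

Circle about each station: (x + 8.9)² + (y + 20.6)² = 12.91²; (x + 19.3)² + (y − 18.4)² = 45.09²; (x − 81.8)² + (y + 24.5)² = 77.92².
Subtracting pairs of circle equations eliminates x²+y² and gives linear equations (the radical axes):
-20.8 x + 78.0 y = -1658.96
181.4 x − 7.8 y = 883.06
Solving the 2×2 system: x ≈ 4.0, y ≈ -20.2 km.

4.0 km east, -20.2 km north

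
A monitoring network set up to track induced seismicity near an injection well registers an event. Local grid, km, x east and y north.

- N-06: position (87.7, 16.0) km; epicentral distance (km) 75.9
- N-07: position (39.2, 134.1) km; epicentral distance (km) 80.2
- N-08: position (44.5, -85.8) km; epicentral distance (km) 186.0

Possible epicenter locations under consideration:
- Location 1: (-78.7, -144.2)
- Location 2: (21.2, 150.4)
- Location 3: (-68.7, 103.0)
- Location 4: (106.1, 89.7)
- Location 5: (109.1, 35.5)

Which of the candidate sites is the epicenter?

For each candidate, compare |candidate − station| to the reported distance:
Location 1: residuals N-06 155.1, N-07 222.0, N-08 49.7 → max 222.0 km
Location 2: residuals N-06 74.1, N-07 55.9, N-08 51.3 → max 74.1 km
Location 3: residuals N-06 103.1, N-07 32.1, N-08 34.1 → max 103.1 km
Location 4: residuals N-06 0.1, N-07 0.1, N-08 0.0 → max 0.1 km
Location 5: residuals N-06 46.9, N-07 40.7, N-08 48.6 → max 48.6 km
Only Location 4 has all residuals ≈ 0.

Location 4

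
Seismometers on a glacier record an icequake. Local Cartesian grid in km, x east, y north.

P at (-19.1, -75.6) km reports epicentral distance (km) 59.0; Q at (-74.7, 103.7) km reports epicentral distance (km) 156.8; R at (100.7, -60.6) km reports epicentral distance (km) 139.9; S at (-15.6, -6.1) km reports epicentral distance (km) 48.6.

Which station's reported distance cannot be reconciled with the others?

P

Solve using three stations at a time. Using Q, R, S (subtract circle equations pairwise → linear system) gives (x, y) ≈ (-38.8, -49.0).
Distances from that point to each station vs reported:
  P: calculated 33.1 vs reported 59.0 → residual 25.9 km
  Q: calculated 156.8 vs reported 156.8 → residual 0.0 km
  R: calculated 139.9 vs reported 139.9 → residual 0.0 km
  S: calculated 48.7 vs reported 48.6 → residual 0.1 km
Q, R, S are mutually consistent (residuals ≈ 0); P is off by 25.9 km.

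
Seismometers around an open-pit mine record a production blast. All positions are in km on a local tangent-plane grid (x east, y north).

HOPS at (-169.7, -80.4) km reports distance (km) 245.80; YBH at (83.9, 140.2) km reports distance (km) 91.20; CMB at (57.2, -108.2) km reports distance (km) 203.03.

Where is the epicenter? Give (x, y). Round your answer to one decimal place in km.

Circle about each station: (x + 169.7)² + (y + 80.4)² = 245.80²; (x − 83.9)² + (y − 140.2)² = 91.20²; (x − 57.2)² + (y + 108.2)² = 203.03².
Subtracting pairs of circle equations eliminates x²+y² and gives linear equations (the radical axes):
507.2 x + 441.2 y = 43533.20
453.8 x − 55.6 y = -1086.71
Solving the 2×2 system: x ≈ 8.5, y ≈ 88.9 km.

8.5 km east, 88.9 km north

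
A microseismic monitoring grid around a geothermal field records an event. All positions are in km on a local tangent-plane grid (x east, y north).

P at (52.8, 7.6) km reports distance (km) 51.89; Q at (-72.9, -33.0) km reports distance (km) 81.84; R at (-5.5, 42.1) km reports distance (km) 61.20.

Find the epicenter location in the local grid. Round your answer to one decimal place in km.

x ≈ 7.5 km, y ≈ -17.7 km

Circle about each station: (x − 52.8)² + (y − 7.6)² = 51.89²; (x + 72.9)² + (y + 33.0)² = 81.84²; (x + 5.5)² + (y − 42.1)² = 61.20².
Subtracting the P equation from the Q and R equations removes the quadratic terms:
-251.4 x − 81.2 y = -447.40
-116.6 x + 69.0 y = -2095.81
Solving the 2×2 system: x ≈ 7.5, y ≈ -17.7 km.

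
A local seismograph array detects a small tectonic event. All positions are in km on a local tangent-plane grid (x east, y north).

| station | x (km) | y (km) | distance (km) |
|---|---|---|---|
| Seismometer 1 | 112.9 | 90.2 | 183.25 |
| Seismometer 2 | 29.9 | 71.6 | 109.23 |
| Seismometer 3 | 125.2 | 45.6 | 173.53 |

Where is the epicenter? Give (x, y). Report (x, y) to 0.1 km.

Circle about each station: (x − 112.9)² + (y − 90.2)² = 183.25²; (x − 29.9)² + (y − 71.6)² = 109.23²; (x − 125.2)² + (y − 45.6)² = 173.53².
Subtracting the Seismometer 1 equation from the Seismometer 2 and Seismometer 3 equations removes the quadratic terms:
-166.0 x − 37.2 y = 6787.49
24.6 x − 89.2 y = 339.85
Solving the 2×2 system: x ≈ -37.7, y ≈ -14.2 km.

x ≈ -37.7 km, y ≈ -14.2 km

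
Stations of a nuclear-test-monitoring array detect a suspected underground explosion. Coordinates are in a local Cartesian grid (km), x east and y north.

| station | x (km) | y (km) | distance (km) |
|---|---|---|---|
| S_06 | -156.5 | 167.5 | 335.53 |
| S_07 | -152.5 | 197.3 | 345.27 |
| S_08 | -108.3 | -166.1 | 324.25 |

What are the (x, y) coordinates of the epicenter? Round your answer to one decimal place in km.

149.7 km east, 30.3 km north

Circle about each station: (x + 156.5)² + (y − 167.5)² = 335.53²; (x + 152.5)² + (y − 197.3)² = 345.27²; (x + 108.3)² + (y + 166.1)² = 324.25².
Subtracting the S_06 equation from the S_07 and S_08 equations removes the quadratic terms:
8.0 x + 59.6 y = 3004.05
96.4 x − 667.2 y = -5788.08
Solving the 2×2 system: x ≈ 149.7, y ≈ 30.3 km.
Check against S_06 (with the unrounded x, y): √((x + 156.5)²+(y − 167.5)²) = 335.55 ≈ 335.53 km. ✓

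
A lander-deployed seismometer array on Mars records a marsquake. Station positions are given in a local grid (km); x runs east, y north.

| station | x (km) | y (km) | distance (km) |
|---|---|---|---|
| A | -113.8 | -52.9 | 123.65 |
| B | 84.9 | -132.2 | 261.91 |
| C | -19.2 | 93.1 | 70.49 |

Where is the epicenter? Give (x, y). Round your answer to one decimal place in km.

Circle about each station: (x + 113.8)² + (y + 52.9)² = 123.65²; (x − 84.9)² + (y + 132.2)² = 261.91²; (x + 19.2)² + (y − 93.1)² = 70.49².
Subtracting pairs of circle equations eliminates x²+y² and gives linear equations (the radical axes):
397.4 x − 158.6 y = -44371.53
189.2 x + 292.0 y = 3607.88
Solving the 2×2 system: x ≈ -84.8, y ≈ 67.3 km.

-84.8 km east, 67.3 km north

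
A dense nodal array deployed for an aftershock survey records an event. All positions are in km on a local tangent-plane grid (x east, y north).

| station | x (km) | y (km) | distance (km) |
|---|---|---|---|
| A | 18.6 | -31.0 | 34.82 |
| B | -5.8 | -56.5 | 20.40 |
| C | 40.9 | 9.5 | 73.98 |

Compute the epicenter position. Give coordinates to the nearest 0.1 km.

(-15.4, -38.5)

Circle about each station: (x − 18.6)² + (y + 31.0)² = 34.82²; (x + 5.8)² + (y + 56.5)² = 20.40²; (x − 40.9)² + (y − 9.5)² = 73.98².
Subtracting the A equation from the B and C equations removes the quadratic terms:
-48.8 x − 51.0 y = 2715.20
44.6 x + 81.0 y = -3804.51
Solving the 2×2 system: x ≈ -15.4, y ≈ -38.5 km.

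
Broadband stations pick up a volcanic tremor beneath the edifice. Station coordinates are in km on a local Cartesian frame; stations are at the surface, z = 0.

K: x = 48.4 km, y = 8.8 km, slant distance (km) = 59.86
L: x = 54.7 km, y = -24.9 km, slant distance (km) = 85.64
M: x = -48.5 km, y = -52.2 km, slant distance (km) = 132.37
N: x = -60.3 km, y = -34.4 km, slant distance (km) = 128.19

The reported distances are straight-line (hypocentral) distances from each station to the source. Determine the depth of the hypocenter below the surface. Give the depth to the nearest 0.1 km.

depth ≈ 45.3 km

Each station gives a sphere (x−x_i)² + (y−y_i)² + z² = d_i² (stations at z=0).
Subtracting the K sphere from L and M: z² cancels, leaving linear equations in x and y:
12.6 x − 67.4 y = -2558.89
-193.8 x − 122.0 y = -11281.51
Solving: x ≈ 30.699, y ≈ 43.705 km (keep extra digits for the depth step; rounded: 30.7, 43.7).
Then from the K sphere: z² = 59.86² − (x − 48.4)² − (y − 8.8)² with x = 30.699, y = 43.705, so z ≈ 45.294 ≈ 45.3 km.
Check against N (with the unrounded solution): distance 128.19 ≈ 128.19 km. ✓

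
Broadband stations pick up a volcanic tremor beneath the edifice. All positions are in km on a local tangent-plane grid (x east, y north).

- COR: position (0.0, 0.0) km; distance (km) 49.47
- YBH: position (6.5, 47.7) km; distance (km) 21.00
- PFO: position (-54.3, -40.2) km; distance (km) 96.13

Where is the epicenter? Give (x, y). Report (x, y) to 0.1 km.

(-14.5, 47.3)

Circle about each station: x² + y² = 49.47²; (x − 6.5)² + (y − 47.7)² = 21.00²; (x + 54.3)² + (y + 40.2)² = 96.13².
Subtracting the COR equation from the YBH and PFO equations removes the quadratic terms:
13.0 x + 95.4 y = 4323.82
-108.6 x − 80.4 y = -2229.17
Solving the 2×2 system: x ≈ -14.5, y ≈ 47.3 km.
Check against COR (with the unrounded x, y): √(x²+y²) = 49.47 ≈ 49.47 km. ✓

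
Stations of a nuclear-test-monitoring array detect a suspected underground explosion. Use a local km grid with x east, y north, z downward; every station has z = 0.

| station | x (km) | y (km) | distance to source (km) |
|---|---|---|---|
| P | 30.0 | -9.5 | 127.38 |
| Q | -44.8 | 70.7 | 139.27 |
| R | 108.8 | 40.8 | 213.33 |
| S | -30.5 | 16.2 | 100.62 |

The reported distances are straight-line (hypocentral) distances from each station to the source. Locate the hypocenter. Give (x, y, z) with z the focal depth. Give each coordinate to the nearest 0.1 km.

(-73.8, -51.1, 61.0)

Each station gives a sphere (x−x_i)² + (y−y_i)² + z² = d_i² (stations at z=0).
Subtracting the P sphere from Q and R: z² cancels, leaving linear equations in x and y:
-149.6 x + 160.4 y = 2844.81
157.6 x + 100.6 y = -16772.19
Solving: x ≈ -73.805, y ≈ -51.099 km (keep extra digits for the depth step; rounded: -73.8, -51.1).
Then from the P sphere: z² = 127.38² − (x − 30.0)² − (y + 9.5)² with x = -73.805, y = -51.099, so z ≈ 60.989 ≈ 61.0 km.
Check against S (with the unrounded solution): distance 100.62 ≈ 100.62 km. ✓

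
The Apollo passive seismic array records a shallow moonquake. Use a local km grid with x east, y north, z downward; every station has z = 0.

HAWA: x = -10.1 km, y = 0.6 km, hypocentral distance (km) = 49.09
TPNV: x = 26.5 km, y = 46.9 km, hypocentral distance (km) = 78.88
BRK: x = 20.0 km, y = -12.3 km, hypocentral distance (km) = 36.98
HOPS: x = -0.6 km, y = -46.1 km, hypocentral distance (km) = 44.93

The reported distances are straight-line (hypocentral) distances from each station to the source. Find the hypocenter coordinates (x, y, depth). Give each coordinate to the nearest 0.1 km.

Each station gives a sphere (x−x_i)² + (y−y_i)² + z² = d_i² (stations at z=0).
Subtracting the HAWA sphere from TPNV and BRK: z² cancels, leaving linear equations in x and y:
73.2 x + 92.6 y = -1012.74
60.2 x − 25.8 y = 1491.23
Solving: x ≈ 15.002, y ≈ -22.795 km (keep extra digits for the depth step; rounded: 15.0, -22.8).
Then from the HAWA sphere: z² = 49.09² − (x + 10.1)² − (y − 0.6)² with x = 15.002, y = -22.795, so z ≈ 35.105 ≈ 35.1 km.
Check against HOPS (with the unrounded solution): distance 44.93 ≈ 44.93 km. ✓

x ≈ 15.0 km, y ≈ -22.8 km, depth ≈ 35.1 km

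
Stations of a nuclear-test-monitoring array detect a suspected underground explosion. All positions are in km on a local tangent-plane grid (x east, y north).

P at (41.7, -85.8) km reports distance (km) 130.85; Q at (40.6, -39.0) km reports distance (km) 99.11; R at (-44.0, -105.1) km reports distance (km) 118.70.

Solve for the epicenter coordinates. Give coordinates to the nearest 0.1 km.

(-43.4, 13.6)

Circle about each station: (x − 41.7)² + (y + 85.8)² = 130.85²; (x − 40.6)² + (y + 39.0)² = 99.11²; (x + 44.0)² + (y + 105.1)² = 118.70².
Subtracting pairs of circle equations eliminates x²+y² and gives linear equations (the radical axes):
-2.2 x + 93.6 y = 1367.76
-171.4 x − 38.6 y = 6913.51
Solving the 2×2 system: x ≈ -43.4, y ≈ 13.6 km.
Check against P (with the unrounded x, y): √((x − 41.7)²+(y + 85.8)²) = 130.84 ≈ 130.85 km. ✓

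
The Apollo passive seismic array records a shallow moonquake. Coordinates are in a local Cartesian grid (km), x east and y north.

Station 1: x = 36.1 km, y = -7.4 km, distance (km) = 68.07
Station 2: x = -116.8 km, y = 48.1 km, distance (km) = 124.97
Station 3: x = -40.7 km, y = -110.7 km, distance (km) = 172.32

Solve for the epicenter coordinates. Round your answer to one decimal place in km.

Circle about each station: (x − 36.1)² + (y + 7.4)² = 68.07²; (x + 116.8)² + (y − 48.1)² = 124.97²; (x + 40.7)² + (y + 110.7)² = 172.32².
Subtracting the Station 1 equation from the Station 2 and Station 3 equations removes the quadratic terms:
-305.8 x + 111.0 y = 3613.90
-153.6 x − 206.6 y = -12507.65
Solving the 2×2 system: x ≈ 8.0, y ≈ 54.6 km.

8.0 km east, 54.6 km north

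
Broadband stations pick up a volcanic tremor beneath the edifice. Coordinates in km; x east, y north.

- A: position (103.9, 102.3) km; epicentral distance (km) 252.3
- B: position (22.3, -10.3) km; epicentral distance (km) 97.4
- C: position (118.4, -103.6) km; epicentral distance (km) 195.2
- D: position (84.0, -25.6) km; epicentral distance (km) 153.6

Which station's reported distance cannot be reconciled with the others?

A

Solve using three stations at a time. Using B, C, D (subtract circle equations pairwise → linear system) gives (x, y) ≈ (-68.2, -46.3).
Distances from that point to each station vs reported:
  A: calculated 227.4 vs reported 252.3 → residual 24.9 km
  B: calculated 97.4 vs reported 97.4 → residual 0.0 km
  C: calculated 195.2 vs reported 195.2 → residual 0.0 km
  D: calculated 153.6 vs reported 153.6 → residual 0.0 km
B, C, D are mutually consistent (residuals ≈ 0); A is off by 24.9 km.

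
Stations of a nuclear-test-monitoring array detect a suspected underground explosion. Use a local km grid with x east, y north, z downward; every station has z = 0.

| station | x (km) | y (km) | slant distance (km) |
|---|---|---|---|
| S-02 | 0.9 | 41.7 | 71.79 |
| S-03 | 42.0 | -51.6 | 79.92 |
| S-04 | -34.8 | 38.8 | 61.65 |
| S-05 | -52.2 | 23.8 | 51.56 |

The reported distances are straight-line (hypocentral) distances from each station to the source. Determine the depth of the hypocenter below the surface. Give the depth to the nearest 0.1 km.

Each station gives a sphere (x−x_i)² + (y−y_i)² + z² = d_i² (stations at z=0).
Subtracting the S-02 sphere from S-03 and S-04: z² cancels, leaving linear equations in x and y:
82.2 x − 186.6 y = 1453.46
-71.4 x − 5.8 y = 2329.86
Solving: x ≈ -30.893, y ≈ -21.398 km (keep extra digits for the depth step; rounded: -30.9, -21.4).
Then from the S-02 sphere: z² = 71.79² − (x − 0.9)² − (y − 41.7)² with x = -30.893, y = -21.398, so z ≈ 12.714 ≈ 12.7 km.

depth ≈ 12.7 km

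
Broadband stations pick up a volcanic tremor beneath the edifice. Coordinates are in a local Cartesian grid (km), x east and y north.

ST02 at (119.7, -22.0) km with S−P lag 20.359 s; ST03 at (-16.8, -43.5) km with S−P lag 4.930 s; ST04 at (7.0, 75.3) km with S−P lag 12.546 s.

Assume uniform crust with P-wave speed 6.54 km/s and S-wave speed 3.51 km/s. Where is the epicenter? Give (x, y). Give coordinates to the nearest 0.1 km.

(-34.1, -10.4)

Distance from S−P lag: d = Δt · v_P v_S / (v_P − v_S) = Δt · (6.54·3.51)/(6.54−3.51) ≈ 7.5760·Δt.
So d_ST02 = 154.24, d_ST03 = 37.35, d_ST04 = 95.05 km.
Circle about each station: (x − 119.7)² + (y + 22.0)² = 154.24²; (x + 16.8)² + (y + 43.5)² = 37.35²; (x − 7.0)² + (y − 75.3)² = 95.05².
Subtracting the ST02 equation from the ST03 and ST04 equations removes the quadratic terms:
-273.0 x − 43.0 y = 9757.36
-225.4 x + 194.6 y = 5662.48
Solving the 2×2 system: x ≈ -34.1, y ≈ -10.4 km.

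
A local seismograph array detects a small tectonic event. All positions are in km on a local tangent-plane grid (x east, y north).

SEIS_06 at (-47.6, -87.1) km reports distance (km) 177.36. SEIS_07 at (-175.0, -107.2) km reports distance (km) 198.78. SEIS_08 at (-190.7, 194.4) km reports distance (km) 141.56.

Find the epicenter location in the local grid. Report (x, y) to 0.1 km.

Circle about each station: (x + 47.6)² + (y + 87.1)² = 177.36²; (x + 175.0)² + (y + 107.2)² = 198.78²; (x + 190.7)² + (y − 194.4)² = 141.56².
Subtracting the SEIS_06 equation from the SEIS_07 and SEIS_08 equations removes the quadratic terms:
-254.8 x − 40.2 y = 24207.75
-286.2 x + 563.0 y = 75723.02
Solving the 2×2 system: x ≈ -107.6, y ≈ 79.8 km.
Check against SEIS_06 (with the unrounded x, y): √((x + 47.6)²+(y + 87.1)²) = 177.36 ≈ 177.36 km. ✓

-107.6 km east, 79.8 km north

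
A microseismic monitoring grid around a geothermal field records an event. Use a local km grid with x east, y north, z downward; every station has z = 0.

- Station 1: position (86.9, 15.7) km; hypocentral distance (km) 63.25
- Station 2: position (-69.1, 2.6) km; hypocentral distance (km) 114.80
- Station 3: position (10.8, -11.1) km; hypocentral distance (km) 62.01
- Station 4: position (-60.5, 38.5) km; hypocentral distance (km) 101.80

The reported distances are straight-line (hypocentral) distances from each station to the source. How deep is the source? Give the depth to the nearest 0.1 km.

z ≈ 32.0 km

Each station gives a sphere (x−x_i)² + (y−y_i)² + z² = d_i² (stations at z=0).
Subtracting the Station 1 sphere from Station 2 and Station 3: z² cancels, leaving linear equations in x and y:
-312.0 x − 26.2 y = -12195.01
-152.2 x − 53.6 y = -7402.93
Solving: x ≈ 36.095, y ≈ 35.619 km (keep extra digits for the depth step; rounded: 36.1, 35.6).
Then from the Station 1 sphere: z² = 63.25² − (x − 86.9)² − (y − 15.7)² with x = 36.095, y = 35.619, so z ≈ 31.979 ≈ 32.0 km.
Check against Station 4 (with the unrounded solution): distance 101.79 ≈ 101.80 km. ✓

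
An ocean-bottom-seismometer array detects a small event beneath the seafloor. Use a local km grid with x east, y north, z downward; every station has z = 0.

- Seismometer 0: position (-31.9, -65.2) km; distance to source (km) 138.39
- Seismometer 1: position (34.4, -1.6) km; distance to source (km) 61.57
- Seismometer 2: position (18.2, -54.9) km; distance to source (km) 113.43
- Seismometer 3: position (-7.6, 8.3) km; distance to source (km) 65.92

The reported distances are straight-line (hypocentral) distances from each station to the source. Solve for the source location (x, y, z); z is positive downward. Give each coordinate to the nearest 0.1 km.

Each station gives a sphere (x−x_i)² + (y−y_i)² + z² = d_i² (stations at z=0).
Subtracting the Seismometer 0 sphere from Seismometer 1 and Seismometer 2: z² cancels, leaving linear equations in x and y:
132.6 x + 127.2 y = 11278.20
100.2 x + 20.6 y = 4362.03
Solving: x ≈ 32.207, y ≈ 55.091 km (keep extra digits for the depth step; rounded: 32.2, 55.1).
Then from the Seismometer 0 sphere: z² = 138.39² − (x + 31.9)² − (y + 65.2)² with x = 32.207, y = 55.091, so z ≈ 23.920 ≈ 23.9 km.

(32.2, 55.1, 23.9)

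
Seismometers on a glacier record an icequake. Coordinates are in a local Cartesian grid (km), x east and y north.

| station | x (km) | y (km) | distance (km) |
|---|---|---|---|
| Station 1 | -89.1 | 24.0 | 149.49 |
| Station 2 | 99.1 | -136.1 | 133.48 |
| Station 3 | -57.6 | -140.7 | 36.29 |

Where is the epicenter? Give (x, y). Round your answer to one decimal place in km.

x ≈ -32.6 km, y ≈ -114.4 km

Circle about each station: (x + 89.1)² + (y − 24.0)² = 149.49²; (x − 99.1)² + (y + 136.1)² = 133.48²; (x + 57.6)² + (y + 140.7)² = 36.29².
Subtracting the Station 1 equation from the Station 2 and Station 3 equations removes the quadratic terms:
376.4 x − 320.2 y = 24359.56
63.0 x − 329.4 y = 35629.74
Solving the 2×2 system: x ≈ -32.6, y ≈ -114.4 km.
Check against Station 1 (with the unrounded x, y): √((x + 89.1)²+(y − 24.0)²) = 149.49 ≈ 149.49 km. ✓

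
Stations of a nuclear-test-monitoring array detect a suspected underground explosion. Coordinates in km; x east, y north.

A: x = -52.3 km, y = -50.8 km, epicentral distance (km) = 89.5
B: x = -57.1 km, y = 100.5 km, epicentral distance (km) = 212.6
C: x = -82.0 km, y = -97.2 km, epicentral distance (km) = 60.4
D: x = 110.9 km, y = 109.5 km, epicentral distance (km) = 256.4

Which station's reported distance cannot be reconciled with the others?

Solve using three stations at a time. Using B, C, D (subtract circle equations pairwise → linear system) gives (x, y) ≈ (-22.8, -109.3).
Distances from that point to each station vs reported:
  A: calculated 65.6 vs reported 89.5 → residual 23.9 km
  B: calculated 212.6 vs reported 212.6 → residual 0.0 km
  C: calculated 60.5 vs reported 60.4 → residual 0.1 km
  D: calculated 256.4 vs reported 256.4 → residual 0.0 km
B, C, D are mutually consistent (residuals ≈ 0); A is off by 23.9 km.

A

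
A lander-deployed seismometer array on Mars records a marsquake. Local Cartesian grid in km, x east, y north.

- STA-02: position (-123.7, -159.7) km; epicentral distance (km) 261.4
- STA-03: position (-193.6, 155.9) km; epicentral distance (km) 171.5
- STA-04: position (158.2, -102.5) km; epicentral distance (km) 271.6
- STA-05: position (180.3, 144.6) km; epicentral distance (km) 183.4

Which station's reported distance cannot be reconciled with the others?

STA-05

Solve using three stations at a time. Using STA-02, STA-03, STA-04 (subtract circle equations pairwise → linear system) gives (x, y) ≈ (-36.6, 86.8).
Distances from that point to each station vs reported:
  STA-02: calculated 261.4 vs reported 261.4 → residual 0.0 km
  STA-03: calculated 171.5 vs reported 171.5 → residual 0.0 km
  STA-04: calculated 271.6 vs reported 271.6 → residual 0.0 km
  STA-05: calculated 224.5 vs reported 183.4 → residual 41.1 km
STA-02, STA-03, STA-04 are mutually consistent (residuals ≈ 0); STA-05 is off by 41.1 km.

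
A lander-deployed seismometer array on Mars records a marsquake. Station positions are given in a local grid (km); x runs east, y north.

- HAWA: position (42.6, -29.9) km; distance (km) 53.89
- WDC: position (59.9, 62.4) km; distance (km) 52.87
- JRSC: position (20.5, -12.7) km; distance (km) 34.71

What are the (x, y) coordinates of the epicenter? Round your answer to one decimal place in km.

Circle about each station: (x − 42.6)² + (y + 29.9)² = 53.89²; (x − 59.9)² + (y − 62.4)² = 52.87²; (x − 20.5)² + (y + 12.7)² = 34.71².
Subtracting pairs of circle equations eliminates x²+y² and gives linear equations (the radical axes):
34.6 x + 184.6 y = 4881.90
-44.2 x + 34.4 y = -427.88
Solving the 2×2 system: x ≈ 26.4, y ≈ 21.5 km.

(26.4, 21.5)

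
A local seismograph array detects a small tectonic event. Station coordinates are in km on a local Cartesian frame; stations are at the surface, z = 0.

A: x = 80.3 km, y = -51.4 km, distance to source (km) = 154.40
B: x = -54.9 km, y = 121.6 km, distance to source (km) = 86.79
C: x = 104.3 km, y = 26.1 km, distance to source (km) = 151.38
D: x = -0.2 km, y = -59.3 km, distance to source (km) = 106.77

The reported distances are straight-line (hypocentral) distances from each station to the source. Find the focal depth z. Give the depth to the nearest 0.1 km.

Each station gives a sphere (x−x_i)² + (y−y_i)² + z² = d_i² (stations at z=0).
Subtracting the A sphere from B and C: z² cancels, leaving linear equations in x and y:
-270.4 x + 346.0 y = 25017.38
48.0 x + 155.0 y = 3393.11
Solving: x ≈ -46.201, y ≈ 36.198 km (keep extra digits for the depth step; rounded: -46.2, 36.2).
Then from the A sphere: z² = 154.40² − (x − 80.3)² − (y + 51.4)² with x = -46.201, y = 36.198, so z ≈ 12.785 ≈ 12.8 km.

depth ≈ 12.8 km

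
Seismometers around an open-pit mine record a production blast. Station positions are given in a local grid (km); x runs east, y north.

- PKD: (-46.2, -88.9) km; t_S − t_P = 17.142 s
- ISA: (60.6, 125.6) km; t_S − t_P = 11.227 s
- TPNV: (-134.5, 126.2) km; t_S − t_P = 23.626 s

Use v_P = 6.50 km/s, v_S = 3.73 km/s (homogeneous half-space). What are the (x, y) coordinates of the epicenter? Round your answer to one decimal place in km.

(47.6, 28.2)

Distance from S−P lag: d = Δt · v_P v_S / (v_P − v_S) = Δt · (6.50·3.73)/(6.50−3.73) ≈ 8.7527·Δt.
So d_PKD = 150.04, d_ISA = 98.27, d_TPNV = 206.79 km.
Circle about each station: (x + 46.2)² + (y + 88.9)² = 150.04²; (x − 60.6)² + (y − 125.6)² = 98.27²; (x + 134.5)² + (y − 126.2)² = 206.79².
Subtracting pairs of circle equations eliminates x²+y² and gives linear equations (the radical axes):
213.6 x + 429.0 y = 22265.08
-176.6 x + 430.2 y = 3728.94
Solving the 2×2 system: x ≈ 47.6, y ≈ 28.2 km.
Check against PKD (with the unrounded x, y): √((x + 46.2)²+(y + 88.9)²) = 150.03 ≈ 150.04 km. ✓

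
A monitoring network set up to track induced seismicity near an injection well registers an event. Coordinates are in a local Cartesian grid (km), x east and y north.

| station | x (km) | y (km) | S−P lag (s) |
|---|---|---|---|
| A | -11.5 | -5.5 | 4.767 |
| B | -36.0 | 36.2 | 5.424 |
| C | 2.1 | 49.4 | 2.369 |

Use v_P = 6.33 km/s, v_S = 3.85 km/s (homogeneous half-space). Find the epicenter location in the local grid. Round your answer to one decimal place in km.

Distance from S−P lag: d = Δt · v_P v_S / (v_P − v_S) = Δt · (6.33·3.85)/(6.33−3.85) ≈ 9.8268·Δt.
So d_A = 46.84, d_B = 53.30, d_C = 23.28 km.
Circle about each station: (x + 11.5)² + (y + 5.5)² = 46.84²; (x + 36.0)² + (y − 36.2)² = 53.30²; (x − 2.1)² + (y − 49.4)² = 23.28².
Subtracting the A equation from the B and C equations removes the quadratic terms:
-49.0 x + 83.4 y = 1797.04
27.2 x + 109.8 y = 3934.30
Solving the 2×2 system: x ≈ 17.1, y ≈ 31.6 km.
Check against A (with the unrounded x, y): √((x + 11.5)²+(y + 5.5)²) = 46.84 ≈ 46.84 km. ✓

(17.1, 31.6)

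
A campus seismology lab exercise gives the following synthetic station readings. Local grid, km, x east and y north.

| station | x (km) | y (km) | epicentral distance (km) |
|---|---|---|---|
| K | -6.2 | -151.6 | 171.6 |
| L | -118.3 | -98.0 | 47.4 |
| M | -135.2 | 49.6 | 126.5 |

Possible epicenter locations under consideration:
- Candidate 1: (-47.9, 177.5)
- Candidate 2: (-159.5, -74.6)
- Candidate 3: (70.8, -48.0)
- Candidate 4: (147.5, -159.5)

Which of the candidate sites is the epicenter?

For each candidate, compare |candidate − station| to the reported distance:
Candidate 1: residuals K 160.1, L 237.0, M 28.4 → max 237.0 km
Candidate 2: residuals K 0.0, L 0.0, M 0.1 → max 0.1 km
Candidate 3: residuals K 42.5, L 148.2, M 101.5 → max 148.2 km
Candidate 4: residuals K 17.7, L 225.4, M 225.1 → max 225.4 km
Only Candidate 2 has all residuals ≈ 0.

Candidate 2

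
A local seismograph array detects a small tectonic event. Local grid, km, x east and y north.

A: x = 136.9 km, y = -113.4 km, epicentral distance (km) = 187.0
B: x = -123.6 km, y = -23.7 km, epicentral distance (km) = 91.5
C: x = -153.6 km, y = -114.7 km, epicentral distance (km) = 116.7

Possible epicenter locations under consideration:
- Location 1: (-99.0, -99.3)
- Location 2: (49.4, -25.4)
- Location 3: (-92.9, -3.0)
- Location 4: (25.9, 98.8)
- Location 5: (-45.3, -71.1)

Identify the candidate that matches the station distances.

For each candidate, compare |candidate − station| to the reported distance:
Location 1: residuals A 49.3, B 12.0, C 60.0 → max 60.0 km
Location 2: residuals A 62.9, B 81.5, C 105.1 → max 105.1 km
Location 3: residuals A 67.9, B 54.5, C 10.4 → max 67.9 km
Location 4: residuals A 52.5, B 101.8, C 162.2 → max 162.2 km
Location 5: residuals A 0.0, B 0.0, C 0.0 → max 0.0 km
Only Location 5 has all residuals ≈ 0.

Location 5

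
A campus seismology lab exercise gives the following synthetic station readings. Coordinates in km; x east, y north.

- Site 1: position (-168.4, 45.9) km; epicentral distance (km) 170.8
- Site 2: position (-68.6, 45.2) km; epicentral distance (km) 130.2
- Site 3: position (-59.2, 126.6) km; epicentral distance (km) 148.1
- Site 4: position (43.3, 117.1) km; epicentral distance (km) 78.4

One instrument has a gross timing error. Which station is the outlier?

Site 1

Solve using three stations at a time. Using Site 2, Site 3, Site 4 (subtract circle equations pairwise → linear system) gives (x, y) ≈ (61.5, 40.8).
Distances from that point to each station vs reported:
  Site 1: calculated 230.0 vs reported 170.8 → residual 59.2 km
  Site 2: calculated 130.2 vs reported 130.2 → residual 0.0 km
  Site 3: calculated 148.1 vs reported 148.1 → residual 0.0 km
  Site 4: calculated 78.4 vs reported 78.4 → residual 0.0 km
Site 2, Site 3, Site 4 are mutually consistent (residuals ≈ 0); Site 1 is off by 59.2 km.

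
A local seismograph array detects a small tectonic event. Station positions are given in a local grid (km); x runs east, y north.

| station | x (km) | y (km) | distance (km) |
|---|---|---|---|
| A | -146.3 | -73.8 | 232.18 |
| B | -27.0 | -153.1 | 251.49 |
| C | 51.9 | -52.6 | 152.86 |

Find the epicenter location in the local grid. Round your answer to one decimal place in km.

x ≈ 12.9 km, y ≈ 95.2 km

Circle about each station: (x + 146.3)² + (y + 73.8)² = 232.18²; (x + 27.0)² + (y + 153.1)² = 251.49²; (x − 51.9)² + (y + 52.6)² = 152.86².
Subtracting the A equation from the B and C equations removes the quadratic terms:
238.6 x − 158.6 y = -12021.19
396.4 x + 42.4 y = 9151.61
Solving the 2×2 system: x ≈ 12.9, y ≈ 95.2 km.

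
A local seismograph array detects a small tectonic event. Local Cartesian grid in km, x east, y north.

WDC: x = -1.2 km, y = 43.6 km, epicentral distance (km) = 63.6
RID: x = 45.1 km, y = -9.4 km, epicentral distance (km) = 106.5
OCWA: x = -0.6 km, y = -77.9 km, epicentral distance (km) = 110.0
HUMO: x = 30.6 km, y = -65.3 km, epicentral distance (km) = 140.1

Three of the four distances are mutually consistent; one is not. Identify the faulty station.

HUMO

Solve using three stations at a time. Using WDC, RID, OCWA (subtract circle equations pairwise → linear system) gives (x, y) ≈ (-58.4, 15.7).
Distances from that point to each station vs reported:
  WDC: calculated 63.7 vs reported 63.6 → residual 0.1 km
  RID: calculated 106.5 vs reported 106.5 → residual 0.0 km
  OCWA: calculated 110.0 vs reported 110.0 → residual 0.0 km
  HUMO: calculated 120.4 vs reported 140.1 → residual 19.7 km
WDC, RID, OCWA are mutually consistent (residuals ≈ 0); HUMO is off by 19.7 km.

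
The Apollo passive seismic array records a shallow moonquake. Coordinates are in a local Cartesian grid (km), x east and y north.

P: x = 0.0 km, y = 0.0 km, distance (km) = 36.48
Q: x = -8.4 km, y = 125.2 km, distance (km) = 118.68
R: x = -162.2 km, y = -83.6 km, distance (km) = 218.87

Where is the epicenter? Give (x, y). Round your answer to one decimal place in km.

33.6 km east, 14.2 km north

Circle about each station: x² + y² = 36.48²; (x + 8.4)² + (y − 125.2)² = 118.68²; (x + 162.2)² + (y + 83.6)² = 218.87².
Subtracting pairs of circle equations eliminates x²+y² and gives linear equations (the radical axes):
-16.8 x + 250.4 y = 2991.45
-324.4 x − 167.2 y = -13275.49
Solving the 2×2 system: x ≈ 33.6, y ≈ 14.2 km.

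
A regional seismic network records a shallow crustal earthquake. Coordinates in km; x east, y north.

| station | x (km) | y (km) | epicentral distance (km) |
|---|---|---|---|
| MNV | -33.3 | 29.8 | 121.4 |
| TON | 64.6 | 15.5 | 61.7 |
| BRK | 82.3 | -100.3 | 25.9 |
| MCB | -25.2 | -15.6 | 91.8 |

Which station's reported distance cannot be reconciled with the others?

BRK

Solve using three stations at a time. Using MNV, TON, MCB (subtract circle equations pairwise → linear system) gives (x, y) ≈ (61.4, -46.2).
Distances from that point to each station vs reported:
  MNV: calculated 121.5 vs reported 121.4 → residual 0.1 km
  TON: calculated 61.8 vs reported 61.7 → residual 0.1 km
  BRK: calculated 58.0 vs reported 25.9 → residual 32.1 km
  MCB: calculated 91.9 vs reported 91.8 → residual 0.1 km
MNV, TON, MCB are mutually consistent (residuals ≈ 0); BRK is off by 32.1 km.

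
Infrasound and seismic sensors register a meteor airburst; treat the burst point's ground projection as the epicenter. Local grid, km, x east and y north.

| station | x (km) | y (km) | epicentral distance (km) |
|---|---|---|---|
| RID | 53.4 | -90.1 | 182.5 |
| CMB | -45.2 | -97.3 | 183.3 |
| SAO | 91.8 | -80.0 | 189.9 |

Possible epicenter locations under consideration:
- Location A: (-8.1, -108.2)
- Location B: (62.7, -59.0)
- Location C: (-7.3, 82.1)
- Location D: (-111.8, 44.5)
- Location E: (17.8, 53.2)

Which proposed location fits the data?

For each candidate, compare |candidate − station| to the reported distance:
Location A: residuals RID 118.4, CMB 144.6, SAO 86.1 → max 144.6 km
Location B: residuals RID 150.0, CMB 68.8, SAO 154.0 → max 154.0 km
Location C: residuals RID 0.1, CMB 0.1, SAO 0.1 → max 0.1 km
Location D: residuals RID 30.6, CMB 26.6, SAO 48.7 → max 48.7 km
Location E: residuals RID 34.8, CMB 20.1, SAO 37.5 → max 37.5 km
Only Location C has all residuals ≈ 0.

Location C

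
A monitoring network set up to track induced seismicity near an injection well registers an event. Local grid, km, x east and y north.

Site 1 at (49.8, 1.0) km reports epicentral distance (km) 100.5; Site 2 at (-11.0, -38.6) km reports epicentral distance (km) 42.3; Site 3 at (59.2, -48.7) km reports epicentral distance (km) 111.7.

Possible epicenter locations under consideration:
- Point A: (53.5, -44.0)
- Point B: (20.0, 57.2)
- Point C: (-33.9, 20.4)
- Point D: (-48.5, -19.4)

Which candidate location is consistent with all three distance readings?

Point D

For each candidate, compare |candidate − station| to the reported distance:
Point A: residuals Site 1 55.3, Site 2 22.4, Site 3 104.3 → max 104.3 km
Point B: residuals Site 1 36.9, Site 2 58.4, Site 3 1.2 → max 58.4 km
Point C: residuals Site 1 14.6, Site 2 21.0, Site 3 4.2 → max 21.0 km
Point D: residuals Site 1 0.1, Site 2 0.2, Site 3 0.1 → max 0.2 km
Only Point D has all residuals ≈ 0.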